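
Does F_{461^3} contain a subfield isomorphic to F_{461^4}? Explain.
No: F_{461^4} is not a subfield of F_{461^3}

F_{p^m} embeds in F_{p^n} iff m | n. Here 4 ∤ 3 (since 3 = 0·4 + 3 with remainder 3 ≠ 0), so F_{461^4} is not a subfield of F_{461^3}. Equivalently: if it were, the tower law would give 4 = [F_{461^4}:F_461] dividing [F_{461^3}:F_461] = 3, contradiction.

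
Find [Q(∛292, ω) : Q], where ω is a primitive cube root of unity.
[Q(∛292, ω) : Q] = 6

[Q(∛292):Q] = 3 (min poly x^3 - 292, irreducible since 292 is not a perfect cube). [Q(ω):Q] = 2 (min poly x^2 + x + 1). Since Q(∛292) ⊂ R and ω ∉ R, we have ω ∉ Q(∛292), so x^2 + x + 1 remains irreducible over Q(∛292) and [Q(∛292, ω) : Q(∛292)] = 2. By the tower law, [Q(∛292, ω) : Q] = 3 · 2 = 6. (In fact Q(∛292, ω) is the splitting field of x^3 - 292 over Q.)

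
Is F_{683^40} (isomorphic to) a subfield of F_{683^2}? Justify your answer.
No: F_{683^40} is not a subfield of F_{683^2}

F_{p^m} embeds in F_{p^n} iff m | n. Here 40 ∤ 2 (since 2 = 0·40 + 2 with remainder 2 ≠ 0), so F_{683^40} is not a subfield of F_{683^2}. Equivalently: if it were, the tower law would give 40 = [F_{683^40}:F_683] dividing [F_{683^2}:F_683] = 2, contradiction.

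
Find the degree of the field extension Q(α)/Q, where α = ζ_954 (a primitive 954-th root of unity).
[Q(α):Q] = 312

The minimal polynomial of ζ_954 over Q is the 954-th cyclotomic polynomial Φ_954(x), which is irreducible over Q and has degree φ(954) = 312. Hence [Q(α):Q] = φ(954) = 312.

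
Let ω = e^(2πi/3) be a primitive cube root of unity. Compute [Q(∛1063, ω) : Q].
[Q(∛1063, ω) : Q] = 6

[Q(∛1063):Q] = 3 (min poly x^3 - 1063, irreducible since 1063 is not a perfect cube). [Q(ω):Q] = 2 (min poly x^2 + x + 1). Since Q(∛1063) ⊂ R and ω ∉ R, we have ω ∉ Q(∛1063), so x^2 + x + 1 remains irreducible over Q(∛1063) and [Q(∛1063, ω) : Q(∛1063)] = 2. By the tower law, [Q(∛1063, ω) : Q] = 3 · 2 = 6. (In fact Q(∛1063, ω) is the splitting field of x^3 - 1063 over Q.)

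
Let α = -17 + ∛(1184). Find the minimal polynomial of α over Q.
m_α(x) = x^3 + 51x^2 + 867x + 3729

Set β = α + 17 = ∛(1184), so β^3 = 1184. Then (α + 17)^3 - 1184 = 0, i.e. α is a root of g(x) = (x + 17)^3 - 1184 = x^3 + 51x^2 + 867x + 3729. Since g(x) = h(x + 17) where h(x) = x^3 - 1184, and h is irreducible over Q (because 1184 is not a perfect cube, so h has no rational root, and a monic cubic with no rational root is irreducible), g is also irreducible (irreducibility is preserved under the substitution x → x + 17). Hence m_α(x) = x^3 + 51x^2 + 867x + 3729.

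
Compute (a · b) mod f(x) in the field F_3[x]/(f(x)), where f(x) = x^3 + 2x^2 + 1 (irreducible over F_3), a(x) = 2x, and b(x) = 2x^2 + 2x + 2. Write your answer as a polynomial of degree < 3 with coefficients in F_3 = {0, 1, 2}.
a · b ≡ 2x^2 + x + 2 (mod f(x))

Multiply in F_3[x]: a(x)·b(x) = (2x)·(2x^2 + 2x + 2) = x^3 + x^2 + x. This has degree ≥ 3, so divide by f(x) over F_3: x^3 + x^2 + x = (1)·(x^3 + 2x^2 + 1) + (2x^2 + x + 2). Hence a·b ≡ 2x^2 + x + 2 (mod f). (F_3[x]/(f) is a field with 3^3 = 27 elements since f is irreducible of degree 3.)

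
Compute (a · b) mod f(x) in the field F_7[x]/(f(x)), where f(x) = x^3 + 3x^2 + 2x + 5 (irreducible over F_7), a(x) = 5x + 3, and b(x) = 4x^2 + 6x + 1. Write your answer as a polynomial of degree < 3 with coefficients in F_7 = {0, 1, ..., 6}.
a · b ≡ 3x^2 + 4x + 1 (mod f(x))

Multiply in F_7[x]: a(x)·b(x) = (5x + 3)·(4x^2 + 6x + 1) = 6x^3 + 2x + 3. This has degree ≥ 3, so divide by f(x) over F_7: 6x^3 + 2x + 3 = (6)·(x^3 + 3x^2 + 2x + 5) + (3x^2 + 4x + 1). Hence a·b ≡ 3x^2 + 4x + 1 (mod f). (F_7[x]/(f) is a field with 7^3 = 343 elements since f is irreducible of degree 3.)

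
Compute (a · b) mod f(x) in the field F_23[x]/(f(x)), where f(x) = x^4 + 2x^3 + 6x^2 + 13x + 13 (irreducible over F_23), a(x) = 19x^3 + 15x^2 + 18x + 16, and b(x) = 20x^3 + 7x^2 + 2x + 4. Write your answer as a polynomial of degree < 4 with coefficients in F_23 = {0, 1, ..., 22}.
a · b ≡ 4x^3 + x^2 + 2x + 12 (mod f(x))

Multiply in F_23[x]: a(x)·b(x) = (19x^3 + 15x^2 + 18x + 16)·(20x^3 + 7x^2 + 2x + 4) = 12x^6 + 19x^5 + 20x^4 + x^2 + 12x + 18. This has degree ≥ 4, so divide by f(x) over F_23: 12x^6 + 19x^5 + 20x^4 + x^2 + 12x + 18 = (12x^2 + 18x + 4)·(x^4 + 2x^3 + 6x^2 + 13x + 13) + (4x^3 + x^2 + 2x + 12). Hence a·b ≡ 4x^3 + x^2 + 2x + 12 (mod f). (F_23[x]/(f) is a field with 23^4 = 279841 elements since f is irreducible of degree 4.)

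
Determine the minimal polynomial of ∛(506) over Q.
m_α(x) = x^3 - 506

α satisfies α^3 = 506, so x^3 - 506 annihilates α. By the rational root test, a rational root p/q (in lowest terms) of x^3 - 506 would satisfy p^3 = 506 q^3, forcing q = 1 and p^3 = 506; but 506 is not a perfect cube, contradiction. A monic cubic over Q with no rational root is irreducible (any nontrivial factorization would include a linear factor). Hence x^3 - 506 is the minimal polynomial of α, and in particular [Q(α):Q] = 3.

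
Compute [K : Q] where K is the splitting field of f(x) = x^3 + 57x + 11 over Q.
[K : Q] = 6

By the rational root test, any rational root of the monic integer polynomial f(x) = x^3 + 57x + 11 must be an integer dividing the constant term 11, i.e. one of ±{1, 11}. Evaluating: f(1) = 69, f(-1) = -47, f(11) = 1969, f(-11) = -1947; none is 0, so f has no rational root and is therefore irreducible over Q (a cubic with no linear factor over a field is irreducible). For an irreducible cubic, the Galois group is A_3 or S_3 according as the discriminant disc(f) = -4a^3 - 27b^2 = -4·(57)^3 - 27·(11)^2 = -744039 is or is not a square in Q. Here disc(f) = -744039 is not a perfect square in Q, so the Galois group of f over Q is not contained in A_3 and must be all of S_3. The splitting field has degree |S_3| = 6 over Q, so [K : Q] = 6.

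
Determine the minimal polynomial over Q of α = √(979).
m_α(x) = x^2 - 979

α satisfies α^2 - 979 = 0, so x^2 - 979 annihilates α. Since d = 979 is squarefree and ≠ 1, it is not a perfect square in Q, so x^2 - 979 has no rational root and is therefore irreducible over Q (a degree-2 polynomial over a field is irreducible iff it has no root). Hence m_α(x) = x^2 - 979.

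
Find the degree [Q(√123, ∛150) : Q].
[Q(√123, ∛150) : Q] = 6

Let L = Q(√123, ∛150). Since Q(√123) ⊂ L and [Q(√123):Q] = 2, the tower law gives 2 | [L:Q]. Likewise Q(∛150) ⊂ L with [Q(∛150):Q] = 3 (because 150 is not a perfect cube), so 3 | [L:Q]. As gcd(2,3) = 1, [L:Q] is divisible by 6. Conversely L is generated over Q by √123 and ∛150, so [L:Q] ≤ 2·3 = 6. Therefore [Q(√123, ∛150) : Q] = 6.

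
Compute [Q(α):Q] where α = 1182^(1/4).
[Q(α):Q] = 4

α is a root of x^4 - 1182. By Eisenstein's criterion at the prime p = 2 (which divides the constant term 1182 but p^2 = 4 does not, since 1182 is squarefree), x^4 - 1182 is irreducible over Q. Hence [Q(α):Q] = 4.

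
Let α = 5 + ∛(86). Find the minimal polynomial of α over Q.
m_α(x) = x^3 - 15x^2 + 75x - 211

Set β = α - 5 = ∛(86), so β^3 = 86. Then (α - 5)^3 - 86 = 0, i.e. α is a root of g(x) = (x - 5)^3 - 86 = x^3 - 15x^2 + 75x - 211. Since g(x) = h(x - 5) where h(x) = x^3 - 86, and h is irreducible over Q (because 86 is not a perfect cube, so h has no rational root, and a monic cubic with no rational root is irreducible), g is also irreducible (irreducibility is preserved under the substitution x → x - 5). Hence m_α(x) = x^3 - 15x^2 + 75x - 211.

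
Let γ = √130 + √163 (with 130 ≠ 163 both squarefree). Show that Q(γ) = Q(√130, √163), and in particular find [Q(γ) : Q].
[Q(γ) : Q] = 4 (equivalently, Q(γ) = Q(√130, √163))

Obviously Q(γ) ⊆ Q(√130, √163), and [Q(√130, √163):Q] = 4 (since 130, 163 are distinct squarefree integers > 1 with 21190 not a perfect square). To show equality we compute the minimal polynomial of γ. From γ = √130 + √163: γ^2 = 130 + 2√(21190) + 163 = 293 + 2√(21190), so γ^2 - 293 = 2√(21190); squaring, (γ^2 - 293)^2 = 4·21190, i.e. γ^4 - 586γ^2 + 85849 - 84760 = 0, i.e. γ^4 - 586γ^2 + 1089 = 0. So γ is a root of x^4 - 586x^2 + 1089. This polynomial is irreducible over Q: it has no rational root (each ±√130 ± √163 is irrational), and any factorization into two quadratics over Q would force √(21190) ∈ Q (pairing opposite roots) or √130, √163 ∈ Q (other pairings), all impossible. Hence [Q(γ):Q] = 4 = [Q(√130, √163):Q], so Q(γ) = Q(√130, √163).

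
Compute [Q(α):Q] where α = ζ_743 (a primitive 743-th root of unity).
[Q(α):Q] = 742

The minimal polynomial of ζ_743 over Q is the 743-th cyclotomic polynomial Φ_743(x), which is irreducible over Q and has degree φ(743) = 742. Hence [Q(α):Q] = φ(743) = 742.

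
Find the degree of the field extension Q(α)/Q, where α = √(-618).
[Q(α):Q] = 2

[Q(α):Q] equals the degree of the minimal polynomial of α. Here α^2 = -618 and x^2 + 618 is irreducible (d = -618 is squarefree, ≠ 1, hence not a square), so deg(m_α) = 2. Thus [Q(α):Q] = 2.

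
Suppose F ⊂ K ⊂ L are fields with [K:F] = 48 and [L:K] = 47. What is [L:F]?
[L:F] = 2256

The tower law says that for any tower of field extensions F ⊂ K ⊂ L with finite degrees, [L:F] = [L:K] · [K:F]. Here this gives [L:F] = 47 · 48 = 2256.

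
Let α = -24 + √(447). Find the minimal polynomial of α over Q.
m_α(x) = x^2 + 48x + 129

From α + 24 = √(447), squaring gives (α + 24)^2 = 447, i.e. α^2 + 48α + 576 = 447, so α^2 + 48α + 129 = 0. The discriminant of x^2 + 48x + 129 is (48)^2 - 4·(129) = 2304 - 516 = 1788, and 4·(447) is not a perfect square in Q since 447 is squarefree and ≠ 1. Hence x^2 + 48x + 129 is irreducible over Q and is the minimal polynomial of α.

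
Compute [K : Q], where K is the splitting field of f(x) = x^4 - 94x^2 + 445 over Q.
[K : Q] = 4

Solving the quadratic in x^2: x^2 = (94 ± √(94^2 - 4·445))/2 = (94 ± √7056)/2 = (94 ± 84)/2, giving x^2 = 89 or x^2 = 5. So f(x) = (x^2 - 89)(x^2 - 5) and the roots of f are ±√89, ±√5. Hence the splitting field is K = Q(√89, √5). Since 89 and 5 are distinct squarefree integers > 1, their product 445 is not a perfect square, so √5 ∉ Q(√89). By the tower law [K:Q] = [Q(√89,√5):Q(√89)] · [Q(√89):Q] = 2 · 2 = 4.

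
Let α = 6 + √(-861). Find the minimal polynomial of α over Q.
m_α(x) = x^2 - 12x + 897

From α - 6 = √(-861), squaring gives (α - 6)^2 = -861, i.e. α^2 - 12α + 36 = -861, so α^2 - 12α + 897 = 0. The discriminant of x^2 - 12x + 897 is (-12)^2 - 4·(897) = 144 - 3588 = -3444, and 4·(-861) is not a perfect square in Q since -861 is squarefree and ≠ 1. Hence x^2 - 12x + 897 is irreducible over Q and is the minimal polynomial of α.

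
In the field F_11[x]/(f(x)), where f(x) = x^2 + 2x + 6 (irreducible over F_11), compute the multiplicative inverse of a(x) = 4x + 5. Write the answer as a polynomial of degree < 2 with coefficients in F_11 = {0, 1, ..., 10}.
a(x)^(-1) ≡ 10x + 2 (mod f(x))

Since f is irreducible over F_11, F_11[x]/(f) is a field and a(x) ≠ 0 has an inverse. Apply the extended Euclidean algorithm to f(x) and a(x) in F_11[x]: f(x) = (3x + 5)·a(x) + (3). The last nonzero remainder is the constant 3 = gcd(f, a) in F_11. Back-substituting through the division chain expresses 3 = s(x)·a(x) + t(x)·f(x) with s(x) ≡ 8x + 6 (mod f), so (8x + 6)·a(x) ≡ 3 (mod f). Multiplying by 3^(-1) ≡ 4 in F_11 gives a(x)^(-1) ≡ 4·(8x + 6) ≡ 10x + 2 (mod f). Check: (4x + 5)·(10x + 2) = 7x^2 + 3x + 10 ≡ 1 (mod x^2 + 2x + 6).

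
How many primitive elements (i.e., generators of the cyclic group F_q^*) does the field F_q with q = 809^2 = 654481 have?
There are φ(654480) = 172800 primitive elements

F_q^* is cyclic of order q - 1 = 654480. A cyclic group of order m has exactly φ(m) generators. Here m = 654480 = 2^4 · 3^4 · 5 · 101, so the number of primitive elements is φ(654480) = 172800.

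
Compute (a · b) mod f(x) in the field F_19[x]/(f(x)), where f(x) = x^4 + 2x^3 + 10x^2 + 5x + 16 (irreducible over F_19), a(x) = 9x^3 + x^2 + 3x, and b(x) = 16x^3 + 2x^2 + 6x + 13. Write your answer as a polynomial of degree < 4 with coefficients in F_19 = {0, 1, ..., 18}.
a · b ≡ 14x^3 + 16x + 5 (mod f(x))

Multiply in F_19[x]: a(x)·b(x) = (9x^3 + x^2 + 3x)·(16x^3 + 2x^2 + 6x + 13) = 11x^6 + 15x^5 + 9x^4 + 15x^3 + 12x^2 + x. This has degree ≥ 4, so divide by f(x) over F_19: 11x^6 + 15x^5 + 9x^4 + 15x^3 + 12x^2 + x = (11x^2 + 12x + 8)·(x^4 + 2x^3 + 10x^2 + 5x + 16) + (14x^3 + 16x + 5). Hence a·b ≡ 14x^3 + 16x + 5 (mod f). (F_19[x]/(f) is a field with 19^4 = 130321 elements since f is irreducible of degree 4.)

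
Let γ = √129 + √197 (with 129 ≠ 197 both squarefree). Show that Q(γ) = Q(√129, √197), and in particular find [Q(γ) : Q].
[Q(γ) : Q] = 4 (equivalently, Q(γ) = Q(√129, √197))

Obviously Q(γ) ⊆ Q(√129, √197), and [Q(√129, √197):Q] = 4 (since 129, 197 are distinct squarefree integers > 1 with 25413 not a perfect square). To show equality we compute the minimal polynomial of γ. From γ = √129 + √197: γ^2 = 129 + 2√(25413) + 197 = 326 + 2√(25413), so γ^2 - 326 = 2√(25413); squaring, (γ^2 - 326)^2 = 4·25413, i.e. γ^4 - 652γ^2 + 106276 - 101652 = 0, i.e. γ^4 - 652γ^2 + 4624 = 0. So γ is a root of x^4 - 652x^2 + 4624. This polynomial is irreducible over Q: it has no rational root (each ±√129 ± √197 is irrational), and any factorization into two quadratics over Q would force √(25413) ∈ Q (pairing opposite roots) or √129, √197 ∈ Q (other pairings), all impossible. Hence [Q(γ):Q] = 4 = [Q(√129, √197):Q], so Q(γ) = Q(√129, √197).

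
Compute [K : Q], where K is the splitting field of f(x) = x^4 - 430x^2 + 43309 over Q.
[K : Q] = 4

Solving the quadratic in x^2: x^2 = (430 ± √(430^2 - 4·43309))/2 = (430 ± √11664)/2 = (430 ± 108)/2, giving x^2 = 269 or x^2 = 161. So f(x) = (x^2 - 269)(x^2 - 161) and the roots of f are ±√269, ±√161. Hence the splitting field is K = Q(√269, √161). Since 269 and 161 are distinct squarefree integers > 1, their product 43309 is not a perfect square, so √161 ∉ Q(√269). By the tower law [K:Q] = [Q(√269,√161):Q(√269)] · [Q(√269):Q] = 2 · 2 = 4.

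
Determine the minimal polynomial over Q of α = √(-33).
m_α(x) = x^2 + 33

α satisfies α^2 + 33 = 0, so x^2 + 33 annihilates α. Since d = -33 is squarefree and ≠ 1, it is not a perfect square in Q, so x^2 + 33 has no rational root and is therefore irreducible over Q (a degree-2 polynomial over a field is irreducible iff it has no root). Hence m_α(x) = x^2 + 33.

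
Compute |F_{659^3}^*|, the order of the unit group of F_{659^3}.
|F_{659^3}^*| = 286191178

F_{659^3} has 659^3 = 286191179 elements; its multiplicative group consists of all nonzero elements, so |F_{659^3}^*| = 286191179 - 1 = 286191178. (It is cyclic since any finite subgroup of the multiplicative group of a field is cyclic.)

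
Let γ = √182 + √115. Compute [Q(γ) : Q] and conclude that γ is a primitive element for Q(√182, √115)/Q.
[Q(γ) : Q] = 4 (equivalently, Q(γ) = Q(√182, √115))

Obviously Q(γ) ⊆ Q(√182, √115), and [Q(√182, √115):Q] = 4 (since 182, 115 are distinct squarefree integers > 1 with 20930 not a perfect square). To show equality we compute the minimal polynomial of γ. From γ = √182 + √115: γ^2 = 182 + 2√(20930) + 115 = 297 + 2√(20930), so γ^2 - 297 = 2√(20930); squaring, (γ^2 - 297)^2 = 4·20930, i.e. γ^4 - 594γ^2 + 88209 - 83720 = 0, i.e. γ^4 - 594γ^2 + 4489 = 0. So γ is a root of x^4 - 594x^2 + 4489. This polynomial is irreducible over Q: it has no rational root (each ±√182 ± √115 is irrational), and any factorization into two quadratics over Q would force √(20930) ∈ Q (pairing opposite roots) or √182, √115 ∈ Q (other pairings), all impossible. Hence [Q(γ):Q] = 4 = [Q(√182, √115):Q], so Q(γ) = Q(√182, √115).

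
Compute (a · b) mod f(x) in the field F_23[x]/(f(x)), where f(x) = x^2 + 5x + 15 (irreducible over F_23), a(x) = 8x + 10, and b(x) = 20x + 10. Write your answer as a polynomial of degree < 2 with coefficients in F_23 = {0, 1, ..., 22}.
a · b ≡ 9x (mod f(x))

Multiply in F_23[x]: a(x)·b(x) = (8x + 10)·(20x + 10) = 22x^2 + 4x + 8. This has degree ≥ 2, so divide by f(x) over F_23: 22x^2 + 4x + 8 = (22)·(x^2 + 5x + 15) + (9x). Hence a·b ≡ 9x (mod f). (F_23[x]/(f) is a field with 23^2 = 529 elements since f is irreducible of degree 2.)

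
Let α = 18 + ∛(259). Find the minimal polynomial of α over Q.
m_α(x) = x^3 - 54x^2 + 972x - 6091

Set β = α - 18 = ∛(259), so β^3 = 259. Then (α - 18)^3 - 259 = 0, i.e. α is a root of g(x) = (x - 18)^3 - 259 = x^3 - 54x^2 + 972x - 6091. Since g(x) = h(x - 18) where h(x) = x^3 - 259, and h is irreducible over Q (because 259 is not a perfect cube, so h has no rational root, and a monic cubic with no rational root is irreducible), g is also irreducible (irreducibility is preserved under the substitution x → x - 18). Hence m_α(x) = x^3 - 54x^2 + 972x - 6091.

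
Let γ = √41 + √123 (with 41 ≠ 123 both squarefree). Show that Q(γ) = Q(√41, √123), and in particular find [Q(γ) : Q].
[Q(γ) : Q] = 4 (equivalently, Q(γ) = Q(√41, √123))

Obviously Q(γ) ⊆ Q(√41, √123), and [Q(√41, √123):Q] = 4 (since 41, 123 are distinct squarefree integers > 1 with 5043 not a perfect square). To show equality we compute the minimal polynomial of γ. From γ = √41 + √123: γ^2 = 41 + 2√(5043) + 123 = 164 + 2√(5043), so γ^2 - 164 = 2√(5043); squaring, (γ^2 - 164)^2 = 4·5043, i.e. γ^4 - 328γ^2 + 26896 - 20172 = 0, i.e. γ^4 - 328γ^2 + 6724 = 0. So γ is a root of x^4 - 328x^2 + 6724. This polynomial is irreducible over Q: it has no rational root (each ±√41 ± √123 is irrational), and any factorization into two quadratics over Q would force √(5043) ∈ Q (pairing opposite roots) or √41, √123 ∈ Q (other pairings), all impossible. Hence [Q(γ):Q] = 4 = [Q(√41, √123):Q], so Q(γ) = Q(√41, √123).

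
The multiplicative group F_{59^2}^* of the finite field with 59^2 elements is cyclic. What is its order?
|F_{59^2}^*| = 3480

F_{59^2} has 59^2 = 3481 elements; its multiplicative group consists of all nonzero elements, so |F_{59^2}^*| = 3481 - 1 = 3480. (It is cyclic since any finite subgroup of the multiplicative group of a field is cyclic.)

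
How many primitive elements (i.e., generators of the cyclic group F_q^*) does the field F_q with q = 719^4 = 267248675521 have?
There are φ(267248675520) = 69712601088 primitive elements

F_q^* is cyclic of order q - 1 = 267248675520. A cyclic group of order m has exactly φ(m) generators. Here m = 267248675520 = 2^6 · 3^2 · 5 · 53 · 359 · 4877, so the number of primitive elements is φ(267248675520) = 69712601088.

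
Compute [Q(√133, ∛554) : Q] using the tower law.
[Q(√133, ∛554) : Q] = 6

Let L = Q(√133, ∛554). Since Q(√133) ⊂ L and [Q(√133):Q] = 2, the tower law gives 2 | [L:Q]. Likewise Q(∛554) ⊂ L with [Q(∛554):Q] = 3 (because 554 is not a perfect cube), so 3 | [L:Q]. As gcd(2,3) = 1, [L:Q] is divisible by 6. Conversely L is generated over Q by √133 and ∛554, so [L:Q] ≤ 2·3 = 6. Therefore [Q(√133, ∛554) : Q] = 6.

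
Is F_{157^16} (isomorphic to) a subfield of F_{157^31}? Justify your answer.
No: F_{157^16} is not a subfield of F_{157^31}

F_{p^m} embeds in F_{p^n} iff m | n. Here 16 ∤ 31 (since 31 = 1·16 + 15 with remainder 15 ≠ 0), so F_{157^16} is not a subfield of F_{157^31}. Equivalently: if it were, the tower law would give 16 = [F_{157^16}:F_157] dividing [F_{157^31}:F_157] = 31, contradiction.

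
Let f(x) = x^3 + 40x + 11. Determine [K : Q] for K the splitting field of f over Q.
[K : Q] = 6

By the rational root test, any rational root of the monic integer polynomial f(x) = x^3 + 40x + 11 must be an integer dividing the constant term 11, i.e. one of ±{1, 11}. Evaluating: f(1) = 52, f(-1) = -30, f(11) = 1782, f(-11) = -1760; none is 0, so f has no rational root and is therefore irreducible over Q (a cubic with no linear factor over a field is irreducible). For an irreducible cubic, the Galois group is A_3 or S_3 according as the discriminant disc(f) = -4a^3 - 27b^2 = -4·(40)^3 - 27·(11)^2 = -259267 is or is not a square in Q. Here disc(f) = -259267 is not a perfect square in Q, so the Galois group of f over Q is not contained in A_3 and must be all of S_3. The splitting field has degree |S_3| = 6 over Q, so [K : Q] = 6.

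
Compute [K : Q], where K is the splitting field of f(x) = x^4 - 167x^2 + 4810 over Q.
[K : Q] = 4

Solving the quadratic in x^2: x^2 = (167 ± √(167^2 - 4·4810))/2 = (167 ± √8649)/2 = (167 ± 93)/2, giving x^2 = 37 or x^2 = 130. So f(x) = (x^2 - 37)(x^2 - 130) and the roots of f are ±√37, ±√130. Hence the splitting field is K = Q(√37, √130). Since 37 and 130 are distinct squarefree integers > 1, their product 4810 is not a perfect square, so √130 ∉ Q(√37). By the tower law [K:Q] = [Q(√37,√130):Q(√37)] · [Q(√37):Q] = 2 · 2 = 4.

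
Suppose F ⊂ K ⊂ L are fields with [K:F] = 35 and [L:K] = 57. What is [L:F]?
[L:F] = 1995

The tower law says that for any tower of field extensions F ⊂ K ⊂ L with finite degrees, [L:F] = [L:K] · [K:F]. Here this gives [L:F] = 57 · 35 = 1995.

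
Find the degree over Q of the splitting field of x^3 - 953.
[K : Q] = 6

The roots of x^3 - 953 are ∛953, ω∛953, ω^2∛953 where ω = e^(2πi/3) is a primitive cube root of unity, so K = Q(∛953, ω). Now [Q(∛953):Q] = 3 (since 953 is not a perfect cube, x^3 - 953 is irreducible) and [Q(ω):Q] = 2. Both 2 and 3 divide [K:Q], and [K:Q] ≤ 3·2 = 6, so [K:Q] = 6. (Equivalently: Q(∛953) ⊂ R but ω ∉ R, so [K : Q(∛953)] = 2.)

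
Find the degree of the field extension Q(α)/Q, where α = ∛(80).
[Q(α):Q] = 3

The minimal polynomial of α is x^3 - 80, irreducible over Q since 80 is not a perfect cube (so x^3 - 80 has no rational root). Hence [Q(α):Q] = deg(m_α) = 3.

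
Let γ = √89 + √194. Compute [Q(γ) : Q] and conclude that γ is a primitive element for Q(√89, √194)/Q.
[Q(γ) : Q] = 4 (equivalently, Q(γ) = Q(√89, √194))

Obviously Q(γ) ⊆ Q(√89, √194), and [Q(√89, √194):Q] = 4 (since 89, 194 are distinct squarefree integers > 1 with 17266 not a perfect square). To show equality we compute the minimal polynomial of γ. From γ = √89 + √194: γ^2 = 89 + 2√(17266) + 194 = 283 + 2√(17266), so γ^2 - 283 = 2√(17266); squaring, (γ^2 - 283)^2 = 4·17266, i.e. γ^4 - 566γ^2 + 80089 - 69064 = 0, i.e. γ^4 - 566γ^2 + 11025 = 0. So γ is a root of x^4 - 566x^2 + 11025. This polynomial is irreducible over Q: it has no rational root (each ±√89 ± √194 is irrational), and any factorization into two quadratics over Q would force √(17266) ∈ Q (pairing opposite roots) or √89, √194 ∈ Q (other pairings), all impossible. Hence [Q(γ):Q] = 4 = [Q(√89, √194):Q], so Q(γ) = Q(√89, √194).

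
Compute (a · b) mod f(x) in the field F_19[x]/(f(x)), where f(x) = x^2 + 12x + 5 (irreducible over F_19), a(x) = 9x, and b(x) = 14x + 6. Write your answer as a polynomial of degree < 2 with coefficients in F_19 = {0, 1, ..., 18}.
a · b ≡ 5x + 16 (mod f(x))

Multiply in F_19[x]: a(x)·b(x) = (9x)·(14x + 6) = 12x^2 + 16x. This has degree ≥ 2, so divide by f(x) over F_19: 12x^2 + 16x = (12)·(x^2 + 12x + 5) + (5x + 16). Hence a·b ≡ 5x + 16 (mod f). (F_19[x]/(f) is a field with 19^2 = 361 elements since f is irreducible of degree 2.)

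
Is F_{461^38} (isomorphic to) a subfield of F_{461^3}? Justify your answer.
No: F_{461^38} is not a subfield of F_{461^3}

F_{p^m} embeds in F_{p^n} iff m | n. Here 38 ∤ 3 (since 3 = 0·38 + 3 with remainder 3 ≠ 0), so F_{461^38} is not a subfield of F_{461^3}. Equivalently: if it were, the tower law would give 38 = [F_{461^38}:F_461] dividing [F_{461^3}:F_461] = 3, contradiction.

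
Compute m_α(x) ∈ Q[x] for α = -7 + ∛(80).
m_α(x) = x^3 + 21x^2 + 147x + 263

Set β = α + 7 = ∛(80), so β^3 = 80. Then (α + 7)^3 - 80 = 0, i.e. α is a root of g(x) = (x + 7)^3 - 80 = x^3 + 21x^2 + 147x + 263. Since g(x) = h(x + 7) where h(x) = x^3 - 80, and h is irreducible over Q (because 80 is not a perfect cube, so h has no rational root, and a monic cubic with no rational root is irreducible), g is also irreducible (irreducibility is preserved under the substitution x → x + 7). Hence m_α(x) = x^3 + 21x^2 + 147x + 263.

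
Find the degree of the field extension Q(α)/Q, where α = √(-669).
[Q(α):Q] = 2

[Q(α):Q] equals the degree of the minimal polynomial of α. Here α^2 = -669 and x^2 + 669 is irreducible (d = -669 is squarefree, ≠ 1, hence not a square), so deg(m_α) = 2. Thus [Q(α):Q] = 2.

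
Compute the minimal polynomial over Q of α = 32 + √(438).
m_α(x) = x^2 - 64x + 586

From α - 32 = √(438), squaring gives (α - 32)^2 = 438, i.e. α^2 - 64α + 1024 = 438, so α^2 - 64α + 586 = 0. The discriminant of x^2 - 64x + 586 is (-64)^2 - 4·(586) = 4096 - 2344 = 1752, and 4·(438) is not a perfect square in Q since 438 is squarefree and ≠ 1. Hence x^2 - 64x + 586 is irreducible over Q and is the minimal polynomial of α.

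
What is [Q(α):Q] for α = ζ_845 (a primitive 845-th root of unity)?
[Q(α):Q] = 624

The minimal polynomial of ζ_845 over Q is the 845-th cyclotomic polynomial Φ_845(x), which is irreducible over Q and has degree φ(845) = 624. Hence [Q(α):Q] = φ(845) = 624.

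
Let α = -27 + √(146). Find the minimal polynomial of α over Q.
m_α(x) = x^2 + 54x + 583

From α + 27 = √(146), squaring gives (α + 27)^2 = 146, i.e. α^2 + 54α + 729 = 146, so α^2 + 54α + 583 = 0. The discriminant of x^2 + 54x + 583 is (54)^2 - 4·(583) = 2916 - 2332 = 584, and 4·(146) is not a perfect square in Q since 146 is squarefree and ≠ 1. Hence x^2 + 54x + 583 is irreducible over Q and is the minimal polynomial of α.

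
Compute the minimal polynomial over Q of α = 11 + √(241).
m_α(x) = x^2 - 22x - 120

From α - 11 = √(241), squaring gives (α - 11)^2 = 241, i.e. α^2 - 22α + 121 = 241, so α^2 - 22α - 120 = 0. The discriminant of x^2 - 22x - 120 is (-22)^2 - 4·(-120) = 484 + 480 = 964, and 4·(241) is not a perfect square in Q since 241 is squarefree and ≠ 1. Hence x^2 - 22x - 120 is irreducible over Q and is the minimal polynomial of α.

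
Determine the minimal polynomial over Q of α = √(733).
m_α(x) = x^2 - 733

α satisfies α^2 - 733 = 0, so x^2 - 733 annihilates α. Since d = 733 is squarefree and ≠ 1, it is not a perfect square in Q, so x^2 - 733 has no rational root and is therefore irreducible over Q (a degree-2 polynomial over a field is irreducible iff it has no root). Hence m_α(x) = x^2 - 733.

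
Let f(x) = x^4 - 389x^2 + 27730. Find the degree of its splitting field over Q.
[K : Q] = 4

Solving the quadratic in x^2: x^2 = (389 ± √(389^2 - 4·27730))/2 = (389 ± √40401)/2 = (389 ± 201)/2, giving x^2 = 295 or x^2 = 94. So f(x) = (x^2 - 295)(x^2 - 94) and the roots of f are ±√295, ±√94. Hence the splitting field is K = Q(√295, √94). Since 295 and 94 are distinct squarefree integers > 1, their product 27730 is not a perfect square, so √94 ∉ Q(√295). By the tower law [K:Q] = [Q(√295,√94):Q(√295)] · [Q(√295):Q] = 2 · 2 = 4.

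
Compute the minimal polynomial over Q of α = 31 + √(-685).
m_α(x) = x^2 - 62x + 1646

From α - 31 = √(-685), squaring gives (α - 31)^2 = -685, i.e. α^2 - 62α + 961 = -685, so α^2 - 62α + 1646 = 0. The discriminant of x^2 - 62x + 1646 is (-62)^2 - 4·(1646) = 3844 - 6584 = -2740, and 4·(-685) is not a perfect square in Q since -685 is squarefree and ≠ 1. Hence x^2 - 62x + 1646 is irreducible over Q and is the minimal polynomial of α.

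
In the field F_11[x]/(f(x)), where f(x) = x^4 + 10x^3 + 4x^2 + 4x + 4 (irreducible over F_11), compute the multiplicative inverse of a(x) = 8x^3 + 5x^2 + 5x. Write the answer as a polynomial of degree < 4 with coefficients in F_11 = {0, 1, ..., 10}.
a(x)^(-1) ≡ 6x^3 + 9x^2 + x + 1 (mod f(x))

Since f is irreducible over F_11, F_11[x]/(f) is a field and a(x) ≠ 0 has an inverse. Apply the extended Euclidean algorithm to f(x) and a(x) in F_11[x]: f(x) = (7x + 1)·a(x) + (8x^2 + 10x + 4);  a(x) = (x + 9)·(8x^2 + 10x + 4) + (10x + 8);  (8x^2 + 10x + 4) = (3x + 3)·(10x + 8) + (2). The last nonzero remainder is the constant 2 = gcd(f, a) in F_11. Back-substituting through the division chain expresses 2 = s(x)·a(x) + t(x)·f(x) with s(x) ≡ x^3 + 7x^2 + 2x + 2 (mod f), so (x^3 + 7x^2 + 2x + 2)·a(x) ≡ 2 (mod f). Multiplying by 2^(-1) ≡ 6 in F_11 gives a(x)^(-1) ≡ 6·(x^3 + 7x^2 + 2x + 2) ≡ 6x^3 + 9x^2 + x + 1 (mod f). Check: (8x^3 + 5x^2 + 5x)·(6x^3 + 9x^2 + x + 1) = 4x^6 + 3x^5 + 6x^4 + 3x^3 + 10x^2 + 5x ≡ 1 (mod x^4 + 10x^3 + 4x^2 + 4x + 4).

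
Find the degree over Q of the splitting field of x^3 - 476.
[K : Q] = 6

The roots of x^3 - 476 are ∛476, ω∛476, ω^2∛476 where ω = e^(2πi/3) is a primitive cube root of unity, so K = Q(∛476, ω). Now [Q(∛476):Q] = 3 (since 476 is not a perfect cube, x^3 - 476 is irreducible) and [Q(ω):Q] = 2. Both 2 and 3 divide [K:Q], and [K:Q] ≤ 3·2 = 6, so [K:Q] = 6. (Equivalently: Q(∛476) ⊂ R but ω ∉ R, so [K : Q(∛476)] = 2.)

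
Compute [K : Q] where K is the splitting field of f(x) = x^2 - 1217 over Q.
[K : Q] = 2

f(x) = x^2 - 1217 factors as (x - √1217)(x + √1217). The splitting field is K = Q(√1217). Since 1217 is squarefree and > 1, it is not a perfect square, so x^2 - 1217 is irreducible over Q and [Q(√1217) : Q] = 2. Hence [K : Q] = 2.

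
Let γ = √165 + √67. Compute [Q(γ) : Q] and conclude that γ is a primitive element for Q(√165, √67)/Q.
[Q(γ) : Q] = 4 (equivalently, Q(γ) = Q(√165, √67))

Obviously Q(γ) ⊆ Q(√165, √67), and [Q(√165, √67):Q] = 4 (since 165, 67 are distinct squarefree integers > 1 with 11055 not a perfect square). To show equality we compute the minimal polynomial of γ. From γ = √165 + √67: γ^2 = 165 + 2√(11055) + 67 = 232 + 2√(11055), so γ^2 - 232 = 2√(11055); squaring, (γ^2 - 232)^2 = 4·11055, i.e. γ^4 - 464γ^2 + 53824 - 44220 = 0, i.e. γ^4 - 464γ^2 + 9604 = 0. So γ is a root of x^4 - 464x^2 + 9604. This polynomial is irreducible over Q: it has no rational root (each ±√165 ± √67 is irrational), and any factorization into two quadratics over Q would force √(11055) ∈ Q (pairing opposite roots) or √165, √67 ∈ Q (other pairings), all impossible. Hence [Q(γ):Q] = 4 = [Q(√165, √67):Q], so Q(γ) = Q(√165, √67).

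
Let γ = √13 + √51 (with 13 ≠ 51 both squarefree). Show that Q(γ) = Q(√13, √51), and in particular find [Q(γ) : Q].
[Q(γ) : Q] = 4 (equivalently, Q(γ) = Q(√13, √51))

Obviously Q(γ) ⊆ Q(√13, √51), and [Q(√13, √51):Q] = 4 (since 13, 51 are distinct squarefree integers > 1 with 663 not a perfect square). To show equality we compute the minimal polynomial of γ. From γ = √13 + √51: γ^2 = 13 + 2√(663) + 51 = 64 + 2√(663), so γ^2 - 64 = 2√(663); squaring, (γ^2 - 64)^2 = 4·663, i.e. γ^4 - 128γ^2 + 4096 - 2652 = 0, i.e. γ^4 - 128γ^2 + 1444 = 0. So γ is a root of x^4 - 128x^2 + 1444. This polynomial is irreducible over Q: it has no rational root (each ±√13 ± √51 is irrational), and any factorization into two quadratics over Q would force √(663) ∈ Q (pairing opposite roots) or √13, √51 ∈ Q (other pairings), all impossible. Hence [Q(γ):Q] = 4 = [Q(√13, √51):Q], so Q(γ) = Q(√13, √51).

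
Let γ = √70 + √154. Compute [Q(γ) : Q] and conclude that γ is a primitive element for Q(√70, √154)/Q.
[Q(γ) : Q] = 4 (equivalently, Q(γ) = Q(√70, √154))

Obviously Q(γ) ⊆ Q(√70, √154), and [Q(√70, √154):Q] = 4 (since 70, 154 are distinct squarefree integers > 1 with 10780 not a perfect square). To show equality we compute the minimal polynomial of γ. From γ = √70 + √154: γ^2 = 70 + 2√(10780) + 154 = 224 + 2√(10780), so γ^2 - 224 = 2√(10780); squaring, (γ^2 - 224)^2 = 4·10780, i.e. γ^4 - 448γ^2 + 50176 - 43120 = 0, i.e. γ^4 - 448γ^2 + 7056 = 0. So γ is a root of x^4 - 448x^2 + 7056. This polynomial is irreducible over Q: it has no rational root (each ±√70 ± √154 is irrational), and any factorization into two quadratics over Q would force √(10780) ∈ Q (pairing opposite roots) or √70, √154 ∈ Q (other pairings), all impossible. Hence [Q(γ):Q] = 4 = [Q(√70, √154):Q], so Q(γ) = Q(√70, √154).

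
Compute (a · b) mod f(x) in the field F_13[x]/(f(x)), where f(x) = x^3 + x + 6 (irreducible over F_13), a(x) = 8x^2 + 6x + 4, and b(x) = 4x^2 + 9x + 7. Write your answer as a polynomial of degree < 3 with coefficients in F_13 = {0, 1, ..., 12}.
a · b ≡ 3x^2 + 11x + 11 (mod f(x))

Multiply in F_13[x]: a(x)·b(x) = (8x^2 + 6x + 4)·(4x^2 + 9x + 7) = 6x^4 + 5x^3 + 9x^2 + 2. This has degree ≥ 3, so divide by f(x) over F_13: 6x^4 + 5x^3 + 9x^2 + 2 = (6x + 5)·(x^3 + x + 6) + (3x^2 + 11x + 11). Hence a·b ≡ 3x^2 + 11x + 11 (mod f). (F_13[x]/(f) is a field with 13^3 = 2197 elements since f is irreducible of degree 3.)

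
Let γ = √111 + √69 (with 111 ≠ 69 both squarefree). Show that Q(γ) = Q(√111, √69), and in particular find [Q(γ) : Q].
[Q(γ) : Q] = 4 (equivalently, Q(γ) = Q(√111, √69))

Obviously Q(γ) ⊆ Q(√111, √69), and [Q(√111, √69):Q] = 4 (since 111, 69 are distinct squarefree integers > 1 with 7659 not a perfect square). To show equality we compute the minimal polynomial of γ. From γ = √111 + √69: γ^2 = 111 + 2√(7659) + 69 = 180 + 2√(7659), so γ^2 - 180 = 2√(7659); squaring, (γ^2 - 180)^2 = 4·7659, i.e. γ^4 - 360γ^2 + 32400 - 30636 = 0, i.e. γ^4 - 360γ^2 + 1764 = 0. So γ is a root of x^4 - 360x^2 + 1764. This polynomial is irreducible over Q: it has no rational root (each ±√111 ± √69 is irrational), and any factorization into two quadratics over Q would force √(7659) ∈ Q (pairing opposite roots) or √111, √69 ∈ Q (other pairings), all impossible. Hence [Q(γ):Q] = 4 = [Q(√111, √69):Q], so Q(γ) = Q(√111, √69).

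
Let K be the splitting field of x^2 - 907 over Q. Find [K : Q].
[K : Q] = 2

f(x) = x^2 - 907 factors as (x - √907)(x + √907). The splitting field is K = Q(√907). Since 907 is squarefree and > 1, it is not a perfect square, so x^2 - 907 is irreducible over Q and [Q(√907) : Q] = 2. Hence [K : Q] = 2.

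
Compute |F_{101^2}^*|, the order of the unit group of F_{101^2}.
|F_{101^2}^*| = 10200

F_{101^2} has 101^2 = 10201 elements; its multiplicative group consists of all nonzero elements, so |F_{101^2}^*| = 10201 - 1 = 10200. (It is cyclic since any finite subgroup of the multiplicative group of a field is cyclic.)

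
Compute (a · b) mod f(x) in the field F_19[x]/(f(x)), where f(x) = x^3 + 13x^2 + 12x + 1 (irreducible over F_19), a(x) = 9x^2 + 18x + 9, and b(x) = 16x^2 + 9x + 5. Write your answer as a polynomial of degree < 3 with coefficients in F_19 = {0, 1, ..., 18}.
a · b ≡ 17x^2 + 13x + 9 (mod f(x))

Multiply in F_19[x]: a(x)·b(x) = (9x^2 + 18x + 9)·(16x^2 + 9x + 5) = 11x^4 + 8x^3 + 9x^2 + 7. This has degree ≥ 3, so divide by f(x) over F_19: 11x^4 + 8x^3 + 9x^2 + 7 = (11x + 17)·(x^3 + 13x^2 + 12x + 1) + (17x^2 + 13x + 9). Hence a·b ≡ 17x^2 + 13x + 9 (mod f). (F_19[x]/(f) is a field with 19^3 = 6859 elements since f is irreducible of degree 3.)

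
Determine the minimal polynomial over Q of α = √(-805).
m_α(x) = x^2 + 805

α satisfies α^2 + 805 = 0, so x^2 + 805 annihilates α. Since d = -805 is squarefree and ≠ 1, it is not a perfect square in Q, so x^2 + 805 has no rational root and is therefore irreducible over Q (a degree-2 polynomial over a field is irreducible iff it has no root). Hence m_α(x) = x^2 + 805.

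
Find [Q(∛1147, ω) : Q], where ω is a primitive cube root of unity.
[Q(∛1147, ω) : Q] = 6

[Q(∛1147):Q] = 3 (min poly x^3 - 1147, irreducible since 1147 is not a perfect cube). [Q(ω):Q] = 2 (min poly x^2 + x + 1). Since Q(∛1147) ⊂ R and ω ∉ R, we have ω ∉ Q(∛1147), so x^2 + x + 1 remains irreducible over Q(∛1147) and [Q(∛1147, ω) : Q(∛1147)] = 2. By the tower law, [Q(∛1147, ω) : Q] = 3 · 2 = 6. (In fact Q(∛1147, ω) is the splitting field of x^3 - 1147 over Q.)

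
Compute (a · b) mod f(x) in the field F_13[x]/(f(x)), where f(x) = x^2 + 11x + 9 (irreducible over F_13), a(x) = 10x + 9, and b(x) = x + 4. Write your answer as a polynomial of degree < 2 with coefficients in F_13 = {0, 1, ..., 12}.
a · b ≡ 4x + 11 (mod f(x))

Multiply in F_13[x]: a(x)·b(x) = (10x + 9)·(x + 4) = 10x^2 + 10x + 10. This has degree ≥ 2, so divide by f(x) over F_13: 10x^2 + 10x + 10 = (10)·(x^2 + 11x + 9) + (4x + 11). Hence a·b ≡ 4x + 11 (mod f). (F_13[x]/(f) is a field with 13^2 = 169 elements since f is irreducible of degree 2.)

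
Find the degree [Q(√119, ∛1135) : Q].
[Q(√119, ∛1135) : Q] = 6

Let L = Q(√119, ∛1135). Since Q(√119) ⊂ L and [Q(√119):Q] = 2, the tower law gives 2 | [L:Q]. Likewise Q(∛1135) ⊂ L with [Q(∛1135):Q] = 3 (because 1135 is not a perfect cube), so 3 | [L:Q]. As gcd(2,3) = 1, [L:Q] is divisible by 6. Conversely L is generated over Q by √119 and ∛1135, so [L:Q] ≤ 2·3 = 6. Therefore [Q(√119, ∛1135) : Q] = 6.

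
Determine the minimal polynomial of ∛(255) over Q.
m_α(x) = x^3 - 255

α satisfies α^3 = 255, so x^3 - 255 annihilates α. By the rational root test, a rational root p/q (in lowest terms) of x^3 - 255 would satisfy p^3 = 255 q^3, forcing q = 1 and p^3 = 255; but 255 is not a perfect cube, contradiction. A monic cubic over Q with no rational root is irreducible (any nontrivial factorization would include a linear factor). Hence x^3 - 255 is the minimal polynomial of α, and in particular [Q(α):Q] = 3.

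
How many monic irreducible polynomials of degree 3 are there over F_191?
There are 2322560 monic irreducible polynomials of degree 3 over F_191

Each element of F_{191^3} that lies in no proper subfield is a root of exactly one monic irreducible of degree 3 over F_191, and each such polynomial has 3 distinct roots in F_{191^3}. By Möbius inversion the count is N_191(3) = (1/3) Σ_{d|3} μ(3/d) · 191^d = (1/3)(μ(3)·191^1 + μ(1)·191^3) = 6967680/3 = 2322560.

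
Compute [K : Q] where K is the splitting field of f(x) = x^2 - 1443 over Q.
[K : Q] = 2

f(x) = x^2 - 1443 factors as (x - √1443)(x + √1443). The splitting field is K = Q(√1443). Since 1443 is squarefree and > 1, it is not a perfect square, so x^2 - 1443 is irreducible over Q and [Q(√1443) : Q] = 2. Hence [K : Q] = 2.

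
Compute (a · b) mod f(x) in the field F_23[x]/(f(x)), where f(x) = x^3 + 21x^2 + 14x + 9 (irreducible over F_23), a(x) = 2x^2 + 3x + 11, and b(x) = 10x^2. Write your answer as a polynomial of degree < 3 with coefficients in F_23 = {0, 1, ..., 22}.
a · b ≡ 16x^2 + 13x + 14 (mod f(x))

Multiply in F_23[x]: a(x)·b(x) = (2x^2 + 3x + 11)·(10x^2) = 20x^4 + 7x^3 + 18x^2. This has degree ≥ 3, so divide by f(x) over F_23: 20x^4 + 7x^3 + 18x^2 = (20x + 1)·(x^3 + 21x^2 + 14x + 9) + (16x^2 + 13x + 14). Hence a·b ≡ 16x^2 + 13x + 14 (mod f). (F_23[x]/(f) is a field with 23^3 = 12167 elements since f is irreducible of degree 3.)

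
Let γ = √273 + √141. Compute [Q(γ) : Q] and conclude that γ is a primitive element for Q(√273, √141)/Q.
[Q(γ) : Q] = 4 (equivalently, Q(γ) = Q(√273, √141))

Obviously Q(γ) ⊆ Q(√273, √141), and [Q(√273, √141):Q] = 4 (since 273, 141 are distinct squarefree integers > 1 with 38493 not a perfect square). To show equality we compute the minimal polynomial of γ. From γ = √273 + √141: γ^2 = 273 + 2√(38493) + 141 = 414 + 2√(38493), so γ^2 - 414 = 2√(38493); squaring, (γ^2 - 414)^2 = 4·38493, i.e. γ^4 - 828γ^2 + 171396 - 153972 = 0, i.e. γ^4 - 828γ^2 + 17424 = 0. So γ is a root of x^4 - 828x^2 + 17424. This polynomial is irreducible over Q: it has no rational root (each ±√273 ± √141 is irrational), and any factorization into two quadratics over Q would force √(38493) ∈ Q (pairing opposite roots) or √273, √141 ∈ Q (other pairings), all impossible. Hence [Q(γ):Q] = 4 = [Q(√273, √141):Q], so Q(γ) = Q(√273, √141).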